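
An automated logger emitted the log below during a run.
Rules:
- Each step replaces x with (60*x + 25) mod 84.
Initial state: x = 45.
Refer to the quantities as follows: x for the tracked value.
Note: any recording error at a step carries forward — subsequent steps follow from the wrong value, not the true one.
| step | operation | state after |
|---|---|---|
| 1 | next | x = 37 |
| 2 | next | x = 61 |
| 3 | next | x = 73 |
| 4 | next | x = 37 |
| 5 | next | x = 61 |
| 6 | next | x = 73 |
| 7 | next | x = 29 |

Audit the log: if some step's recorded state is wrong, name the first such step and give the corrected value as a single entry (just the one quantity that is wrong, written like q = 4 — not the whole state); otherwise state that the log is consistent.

step 7, x = 37

step 1: x = (60*45 + 25) mod 84 = 37 -> in agreement
step 2: x = (60*37 + 25) mod 84 = 61 -> confirmed correct
step 3: x = (60*61 + 25) mod 84 = 73 -> same as recorded
step 4: x = (60*73 + 25) mod 84 = 37 -> consistent with the log
step 5: x = (60*37 + 25) mod 84 = 61 -> in agreement
step 6: x = (60*61 + 25) mod 84 = 73 -> exactly as logged
step 7: x = (60*73 + 25) mod 84 = 37 -> the entry is off here
First incorrect step: 7; the correct value is x = 37.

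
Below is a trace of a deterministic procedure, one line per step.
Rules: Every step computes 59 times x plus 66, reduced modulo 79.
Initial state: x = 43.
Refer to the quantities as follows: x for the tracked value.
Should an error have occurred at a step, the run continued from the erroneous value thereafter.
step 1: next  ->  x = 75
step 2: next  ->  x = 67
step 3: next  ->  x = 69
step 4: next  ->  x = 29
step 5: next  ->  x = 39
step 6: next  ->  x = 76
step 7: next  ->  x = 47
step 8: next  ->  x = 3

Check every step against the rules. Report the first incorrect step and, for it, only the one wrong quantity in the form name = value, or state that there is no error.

step 8, x = 74

Step 1: x = (59*43 + 66) mod 79 = 75 — same as recorded.
Step 2: x = (59*75 + 66) mod 79 = 67 — agrees with the trace.
Step 3: x = (59*67 + 66) mod 79 = 69 — in agreement.
Step 4: x = (59*69 + 66) mod 79 = 29 — confirmed correct.
Step 5: x = (59*29 + 66) mod 79 = 39 — no discrepancy.
Step 6: x = (59*39 + 66) mod 79 = 76 — consistent with the trace.
Step 7: x = (59*76 + 66) mod 79 = 47 — checks out.
Step 8: x = (59*47 + 66) mod 79 = 74 — the trace has a different value.
First incorrect step: 8; the correct value is x = 74.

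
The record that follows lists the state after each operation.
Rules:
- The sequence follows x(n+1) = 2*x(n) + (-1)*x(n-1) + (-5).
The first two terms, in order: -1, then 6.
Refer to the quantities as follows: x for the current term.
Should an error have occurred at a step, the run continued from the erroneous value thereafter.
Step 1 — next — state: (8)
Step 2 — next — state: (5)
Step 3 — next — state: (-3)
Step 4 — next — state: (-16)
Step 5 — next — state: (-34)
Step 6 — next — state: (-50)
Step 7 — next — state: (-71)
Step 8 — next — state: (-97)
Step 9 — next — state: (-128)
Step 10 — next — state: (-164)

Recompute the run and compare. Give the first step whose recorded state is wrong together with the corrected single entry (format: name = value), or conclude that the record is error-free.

Recomputing the run from the initial state:
step 1: x = 8
step 2: x = 5
step 3: x = -3
step 4: x = -16
step 5: x = -34
step 6: x = -57
step 7: x = -85
step 8: x = -118
step 9: x = -156
step 10: x = -199
The first disagreement with the record is at step 6, where the value should be x = -57.

step 6, x = -57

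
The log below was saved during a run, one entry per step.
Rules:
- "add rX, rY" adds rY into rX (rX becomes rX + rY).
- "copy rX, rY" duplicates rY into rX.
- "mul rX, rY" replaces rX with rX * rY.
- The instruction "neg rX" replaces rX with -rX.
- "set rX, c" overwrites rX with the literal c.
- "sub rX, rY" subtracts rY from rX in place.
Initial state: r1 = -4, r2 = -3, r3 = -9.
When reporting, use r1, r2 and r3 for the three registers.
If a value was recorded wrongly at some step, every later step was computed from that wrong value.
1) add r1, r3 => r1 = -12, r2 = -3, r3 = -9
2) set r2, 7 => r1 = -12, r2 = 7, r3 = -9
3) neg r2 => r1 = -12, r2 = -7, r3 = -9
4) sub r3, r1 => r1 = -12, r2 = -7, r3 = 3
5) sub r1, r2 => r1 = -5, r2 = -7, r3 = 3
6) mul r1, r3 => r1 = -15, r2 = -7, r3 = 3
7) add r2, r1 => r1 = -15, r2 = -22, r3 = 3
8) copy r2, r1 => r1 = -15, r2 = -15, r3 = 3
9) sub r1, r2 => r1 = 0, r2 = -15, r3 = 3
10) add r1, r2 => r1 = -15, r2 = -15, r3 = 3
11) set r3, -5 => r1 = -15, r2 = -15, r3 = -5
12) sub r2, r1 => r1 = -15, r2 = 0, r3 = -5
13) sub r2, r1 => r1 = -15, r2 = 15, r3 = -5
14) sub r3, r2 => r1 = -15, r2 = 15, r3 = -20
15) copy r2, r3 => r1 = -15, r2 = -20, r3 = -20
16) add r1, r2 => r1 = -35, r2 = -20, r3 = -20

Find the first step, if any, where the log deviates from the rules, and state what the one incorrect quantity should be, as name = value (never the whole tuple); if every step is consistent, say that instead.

step 1, r1 = -13

step 1: r1 = -4 + -9 = -13 -> the recorded entry deviates here
First deviation found at step 1; the corrected entry is r1 = -13.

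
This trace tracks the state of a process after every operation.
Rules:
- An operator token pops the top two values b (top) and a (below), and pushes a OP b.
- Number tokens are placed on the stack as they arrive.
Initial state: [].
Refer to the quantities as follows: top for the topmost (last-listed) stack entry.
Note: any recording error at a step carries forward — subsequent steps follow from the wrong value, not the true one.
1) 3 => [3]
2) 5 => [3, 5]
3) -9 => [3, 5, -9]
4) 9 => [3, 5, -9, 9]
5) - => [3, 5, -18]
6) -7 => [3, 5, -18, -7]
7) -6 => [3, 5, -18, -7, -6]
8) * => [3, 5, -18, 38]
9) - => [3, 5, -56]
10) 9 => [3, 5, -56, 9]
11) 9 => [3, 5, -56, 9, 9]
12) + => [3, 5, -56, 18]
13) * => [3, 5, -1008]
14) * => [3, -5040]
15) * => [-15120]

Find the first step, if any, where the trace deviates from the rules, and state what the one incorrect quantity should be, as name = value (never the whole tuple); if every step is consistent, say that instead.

step 1: push 3: top = 3 -> in agreement
step 2: push 5: top = 5 -> no discrepancy
step 3: push -9: top = -9 -> verified
step 4: push 9: top = 9 -> same as recorded
step 5: -9 - 9 = -18 -> verified
step 6: push -7: top = -7 -> confirmed correct
step 7: push -6: top = -6 -> verified
step 8: -7 * -6 = 42 -> not what was recorded
Step 8 is the first one off; corrected, top = 42.

step 8, top = 42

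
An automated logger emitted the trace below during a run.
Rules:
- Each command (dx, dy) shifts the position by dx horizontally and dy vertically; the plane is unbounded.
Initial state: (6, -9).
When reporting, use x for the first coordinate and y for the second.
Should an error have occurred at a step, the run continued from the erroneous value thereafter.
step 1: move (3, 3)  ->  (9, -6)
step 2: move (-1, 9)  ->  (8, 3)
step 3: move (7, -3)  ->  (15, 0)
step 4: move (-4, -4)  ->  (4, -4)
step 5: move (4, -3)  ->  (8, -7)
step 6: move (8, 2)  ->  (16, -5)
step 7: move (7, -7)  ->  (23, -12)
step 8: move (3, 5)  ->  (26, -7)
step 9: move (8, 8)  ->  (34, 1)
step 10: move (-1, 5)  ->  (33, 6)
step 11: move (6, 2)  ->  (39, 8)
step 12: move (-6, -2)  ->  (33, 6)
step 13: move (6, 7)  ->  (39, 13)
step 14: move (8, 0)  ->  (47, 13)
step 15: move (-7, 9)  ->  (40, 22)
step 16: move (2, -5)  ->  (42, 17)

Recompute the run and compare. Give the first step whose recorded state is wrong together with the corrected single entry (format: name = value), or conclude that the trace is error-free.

Step 1: x = 6 + (3) = 9, y = -9 + (3) = -6 — same as recorded.
Step 2: x = 9 + (-1) = 8, y = -6 + (9) = 3 — verified.
Step 3: x = 8 + (7) = 15, y = 3 + (-3) = 0 — same as recorded.
Step 4: x = 15 + (-4) = 11, y = 0 + (-4) = -4 — the trace has a different value.
Step 4 is the first one off; corrected, x = 11.

step 4, x = 11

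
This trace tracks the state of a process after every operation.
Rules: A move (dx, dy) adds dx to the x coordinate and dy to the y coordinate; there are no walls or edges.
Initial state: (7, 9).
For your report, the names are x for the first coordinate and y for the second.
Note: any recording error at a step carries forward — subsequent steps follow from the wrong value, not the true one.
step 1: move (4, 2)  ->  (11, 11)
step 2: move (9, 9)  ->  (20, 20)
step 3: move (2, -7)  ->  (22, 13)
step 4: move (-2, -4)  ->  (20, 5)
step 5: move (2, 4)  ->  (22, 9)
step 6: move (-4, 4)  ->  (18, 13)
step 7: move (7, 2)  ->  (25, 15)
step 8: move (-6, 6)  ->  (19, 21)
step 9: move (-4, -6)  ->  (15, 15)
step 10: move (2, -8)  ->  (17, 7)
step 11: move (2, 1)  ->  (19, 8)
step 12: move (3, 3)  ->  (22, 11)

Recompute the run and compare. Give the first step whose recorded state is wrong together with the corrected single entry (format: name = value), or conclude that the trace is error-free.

Step 1: x = 7 + (4) = 11, y = 9 + (2) = 11 — verified.
Step 2: x = 11 + (9) = 20, y = 11 + (9) = 20 — in agreement.
Step 3: x = 20 + (2) = 22, y = 20 + (-7) = 13 — no discrepancy.
Step 4: x = 22 + (-2) = 20, y = 13 + (-4) = 9 — the trace disagrees here.
Step 4 is the first one off; corrected, y = 9.

step 4, y = 9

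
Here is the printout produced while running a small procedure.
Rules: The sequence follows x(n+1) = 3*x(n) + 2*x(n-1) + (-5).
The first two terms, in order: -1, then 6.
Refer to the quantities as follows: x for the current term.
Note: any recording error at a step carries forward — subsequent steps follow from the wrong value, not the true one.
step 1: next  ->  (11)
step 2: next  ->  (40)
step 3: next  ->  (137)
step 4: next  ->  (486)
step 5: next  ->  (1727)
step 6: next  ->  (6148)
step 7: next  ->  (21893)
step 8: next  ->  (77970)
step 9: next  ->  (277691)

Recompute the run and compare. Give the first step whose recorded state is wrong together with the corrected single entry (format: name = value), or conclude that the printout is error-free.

no error

1. x = 3*(6) + (2)*(-1) + (-5) = 11 (confirmed correct)
2. x = 3*(11) + (2)*(6) + (-5) = 40 (same as recorded)
3. x = 3*(40) + (2)*(11) + (-5) = 137 (same as recorded)
4. x = 3*(137) + (2)*(40) + (-5) = 486 (matches)
5. x = 3*(486) + (2)*(137) + (-5) = 1727 (matches)
6. x = 3*(1727) + (2)*(486) + (-5) = 6148 (same as recorded)
7. x = 3*(6148) + (2)*(1727) + (-5) = 21893 (in agreement)
8. x = 3*(21893) + (2)*(6148) + (-5) = 77970 (matches)
9. x = 3*(77970) + (2)*(21893) + (-5) = 277691 (exactly as logged)
No step deviates from the rules.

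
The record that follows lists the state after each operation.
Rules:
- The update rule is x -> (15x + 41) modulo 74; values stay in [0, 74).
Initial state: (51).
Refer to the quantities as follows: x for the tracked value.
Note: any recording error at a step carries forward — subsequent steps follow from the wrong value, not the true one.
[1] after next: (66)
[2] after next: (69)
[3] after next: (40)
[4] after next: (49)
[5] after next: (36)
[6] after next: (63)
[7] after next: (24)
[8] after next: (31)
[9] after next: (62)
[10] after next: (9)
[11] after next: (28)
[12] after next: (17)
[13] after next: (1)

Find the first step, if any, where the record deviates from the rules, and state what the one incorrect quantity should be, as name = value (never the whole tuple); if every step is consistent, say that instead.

Step 1: x = (15*51 + 41) mod 74 = 66 — in agreement.
Step 2: x = (15*66 + 41) mod 74 = 69 — consistent with the record.
Step 3: x = (15*69 + 41) mod 74 = 40 — confirmed correct.
Step 4: x = (15*40 + 41) mod 74 = 49 — in agreement.
Step 5: x = (15*49 + 41) mod 74 = 36 — consistent with the record.
Step 6: x = (15*36 + 41) mod 74 = 63 — matches.
Step 7: x = (15*63 + 41) mod 74 = 24 — same as recorded.
Step 8: x = (15*24 + 41) mod 74 = 31 — consistent with the record.
Step 9: x = (15*31 + 41) mod 74 = 62 — agrees with the record.
Step 10: x = (15*62 + 41) mod 74 = 9 — exactly as logged.
Step 11: x = (15*9 + 41) mod 74 = 28 — verified.
Step 12: x = (15*28 + 41) mod 74 = 17 — confirmed correct.
Step 13: x = (15*17 + 41) mod 74 = 0 — this is not what the record shows.
First deviation found at step 13; the corrected entry is x = 0.

step 13, x = 0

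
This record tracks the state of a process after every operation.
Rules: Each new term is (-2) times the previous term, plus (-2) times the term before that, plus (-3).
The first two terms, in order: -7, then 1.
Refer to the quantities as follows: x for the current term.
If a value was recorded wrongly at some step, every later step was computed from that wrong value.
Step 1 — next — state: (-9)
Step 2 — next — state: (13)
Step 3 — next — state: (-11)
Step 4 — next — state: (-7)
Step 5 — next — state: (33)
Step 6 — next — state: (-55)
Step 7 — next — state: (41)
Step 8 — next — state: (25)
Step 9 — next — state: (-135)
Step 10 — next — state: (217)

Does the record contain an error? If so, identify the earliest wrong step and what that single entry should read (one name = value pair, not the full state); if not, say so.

step 1, x = 9

step 1: x = -2*(1) + (-2)*(-7) + (-3) = 9 -> the record disagrees here
The earliest wrong entry is at step 1: it should read x = 9.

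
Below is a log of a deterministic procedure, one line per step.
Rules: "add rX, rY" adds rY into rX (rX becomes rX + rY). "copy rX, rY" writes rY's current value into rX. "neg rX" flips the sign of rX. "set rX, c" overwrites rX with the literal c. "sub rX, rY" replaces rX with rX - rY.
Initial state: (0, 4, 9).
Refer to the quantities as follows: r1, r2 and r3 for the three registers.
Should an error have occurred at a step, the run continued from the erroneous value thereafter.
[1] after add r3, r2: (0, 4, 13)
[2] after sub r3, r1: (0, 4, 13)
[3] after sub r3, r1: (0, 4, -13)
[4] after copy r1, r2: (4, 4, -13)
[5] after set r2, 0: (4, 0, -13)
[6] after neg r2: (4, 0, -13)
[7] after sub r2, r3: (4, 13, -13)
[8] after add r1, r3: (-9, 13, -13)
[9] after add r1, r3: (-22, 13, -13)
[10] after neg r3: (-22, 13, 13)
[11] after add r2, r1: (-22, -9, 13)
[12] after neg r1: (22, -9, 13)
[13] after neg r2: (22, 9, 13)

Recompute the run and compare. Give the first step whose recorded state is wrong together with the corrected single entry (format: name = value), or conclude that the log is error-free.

step 1: r3 = 9 + 4 = 13 -> confirmed correct
step 2: r3 = 13 - 0 = 13 -> agrees with the log
step 3: r3 = 13 - 0 = 13 -> the log has a different value
Step 3 is the first one off; corrected, r3 = 13.

step 3, r3 = 13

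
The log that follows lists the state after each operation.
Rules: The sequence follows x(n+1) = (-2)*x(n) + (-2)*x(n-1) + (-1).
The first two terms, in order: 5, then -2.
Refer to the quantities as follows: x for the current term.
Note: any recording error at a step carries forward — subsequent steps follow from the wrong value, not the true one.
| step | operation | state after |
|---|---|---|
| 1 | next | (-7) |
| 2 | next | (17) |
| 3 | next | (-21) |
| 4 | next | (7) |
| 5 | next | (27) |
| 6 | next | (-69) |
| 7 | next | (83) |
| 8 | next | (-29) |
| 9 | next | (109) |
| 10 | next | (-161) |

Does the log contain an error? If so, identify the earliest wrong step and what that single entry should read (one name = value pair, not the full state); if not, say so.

1. x = -2*(-2) + (-2)*(5) + (-1) = -7 (consistent with the log)
2. x = -2*(-7) + (-2)*(-2) + (-1) = 17 (exactly as logged)
3. x = -2*(17) + (-2)*(-7) + (-1) = -21 (in agreement)
4. x = -2*(-21) + (-2)*(17) + (-1) = 7 (in agreement)
5. x = -2*(7) + (-2)*(-21) + (-1) = 27 (exactly as logged)
6. x = -2*(27) + (-2)*(7) + (-1) = -69 (exactly as logged)
7. x = -2*(-69) + (-2)*(27) + (-1) = 83 (matches)
8. x = -2*(83) + (-2)*(-69) + (-1) = -29 (checks out)
9. x = -2*(-29) + (-2)*(83) + (-1) = -109 (not what was recorded)
The audit stops at step 9: the recorded entry is wrong and should be x = -109.

step 9, x = -109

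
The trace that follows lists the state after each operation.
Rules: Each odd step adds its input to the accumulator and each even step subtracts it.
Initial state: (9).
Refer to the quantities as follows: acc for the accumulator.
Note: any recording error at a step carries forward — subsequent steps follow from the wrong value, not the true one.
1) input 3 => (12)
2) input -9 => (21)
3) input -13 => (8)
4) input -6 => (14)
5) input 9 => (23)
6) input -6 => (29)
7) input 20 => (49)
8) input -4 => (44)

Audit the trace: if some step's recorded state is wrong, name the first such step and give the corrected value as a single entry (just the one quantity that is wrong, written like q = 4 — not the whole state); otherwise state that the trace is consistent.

step 8, acc = 53

Step 1: acc = 9 + 3 = 12 — agrees with the trace.
Step 2: acc = 12 - -9 = 21 — in agreement.
Step 3: acc = 21 + -13 = 8 — agrees with the trace.
Step 4: acc = 8 - -6 = 14 — exactly as logged.
Step 5: acc = 14 + 9 = 23 — agrees with the trace.
Step 6: acc = 23 - -6 = 29 — agrees with the trace.
Step 7: acc = 29 + 20 = 49 — consistent with the trace.
Step 8: acc = 49 - -4 = 53 — not what was recorded.
The audit stops at step 8: the recorded entry is wrong and should be acc = 53.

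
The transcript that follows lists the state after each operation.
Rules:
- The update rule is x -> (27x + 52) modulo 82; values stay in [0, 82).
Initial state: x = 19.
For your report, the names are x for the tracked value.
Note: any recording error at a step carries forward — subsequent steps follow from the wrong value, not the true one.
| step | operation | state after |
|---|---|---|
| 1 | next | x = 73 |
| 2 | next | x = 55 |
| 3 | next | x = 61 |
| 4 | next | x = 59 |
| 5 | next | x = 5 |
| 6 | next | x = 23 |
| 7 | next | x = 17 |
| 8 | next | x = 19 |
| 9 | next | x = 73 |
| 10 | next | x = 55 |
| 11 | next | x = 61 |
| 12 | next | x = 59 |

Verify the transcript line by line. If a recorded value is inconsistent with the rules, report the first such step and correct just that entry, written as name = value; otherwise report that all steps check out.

Recomputing the run from the initial state:
step 1: x = 73
step 2: x = 55
step 3: x = 61
step 4: x = 59
step 5: x = 5
step 6: x = 23
step 7: x = 17
step 8: x = 19
step 9: x = 73
step 10: x = 55
step 11: x = 61
step 12: x = 59
This matches the transcript at every step.

no error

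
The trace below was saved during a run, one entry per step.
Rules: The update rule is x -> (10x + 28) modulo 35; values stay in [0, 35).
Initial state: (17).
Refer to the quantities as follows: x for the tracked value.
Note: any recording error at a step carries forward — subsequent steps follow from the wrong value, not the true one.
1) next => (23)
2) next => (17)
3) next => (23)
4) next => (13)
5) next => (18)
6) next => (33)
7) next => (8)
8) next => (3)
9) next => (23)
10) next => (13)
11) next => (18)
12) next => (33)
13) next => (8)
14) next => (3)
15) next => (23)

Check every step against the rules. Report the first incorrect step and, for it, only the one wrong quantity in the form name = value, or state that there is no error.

step 2, x = 13

Recomputing the run from the initial state:
step 1: x = 23
step 2: x = 13
step 3: x = 18
step 4: x = 33
step 5: x = 8
step 6: x = 3
step 7: x = 23
step 8: x = 13
step 9: x = 18
step 10: x = 33
step 11: x = 8
step 12: x = 3
step 13: x = 23
step 14: x = 13
step 15: x = 18
The first disagreement with the trace is at step 2, where the value should be x = 13.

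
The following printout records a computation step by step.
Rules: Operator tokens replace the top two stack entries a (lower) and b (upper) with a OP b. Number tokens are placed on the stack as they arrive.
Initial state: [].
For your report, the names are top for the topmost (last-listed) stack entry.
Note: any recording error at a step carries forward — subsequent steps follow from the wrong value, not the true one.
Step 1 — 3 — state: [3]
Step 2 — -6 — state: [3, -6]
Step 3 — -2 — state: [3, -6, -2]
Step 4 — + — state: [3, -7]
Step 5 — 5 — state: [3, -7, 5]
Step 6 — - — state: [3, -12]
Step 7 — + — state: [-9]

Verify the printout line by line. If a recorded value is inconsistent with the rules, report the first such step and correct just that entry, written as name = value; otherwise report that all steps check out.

step 4, top = -8

step 1: push 3: top = 3 -> checks out
step 2: push -6: top = -6 -> confirmed correct
step 3: push -2: top = -2 -> confirmed correct
step 4: -6 + -2 = -8 -> the printout has a different value
That makes step 4 the first incorrect line — top = -8 is what it should show.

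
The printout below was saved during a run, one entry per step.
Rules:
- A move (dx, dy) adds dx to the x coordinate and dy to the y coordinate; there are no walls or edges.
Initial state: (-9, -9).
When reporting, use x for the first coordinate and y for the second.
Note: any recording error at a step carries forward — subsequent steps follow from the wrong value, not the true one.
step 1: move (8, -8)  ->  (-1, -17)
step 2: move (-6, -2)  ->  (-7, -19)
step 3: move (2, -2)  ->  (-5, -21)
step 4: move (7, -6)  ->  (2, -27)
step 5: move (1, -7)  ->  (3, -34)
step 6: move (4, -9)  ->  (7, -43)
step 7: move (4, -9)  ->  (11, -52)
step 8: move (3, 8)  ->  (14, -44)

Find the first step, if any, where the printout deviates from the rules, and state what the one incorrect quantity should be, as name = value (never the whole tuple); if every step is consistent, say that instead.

Recomputing the run from the initial state:
step 1: x = -1, y = -17
step 2: x = -7, y = -19
step 3: x = -5, y = -21
step 4: x = 2, y = -27
step 5: x = 3, y = -34
step 6: x = 7, y = -43
step 7: x = 11, y = -52
step 8: x = 14, y = -44
This matches the printout at every step.

no error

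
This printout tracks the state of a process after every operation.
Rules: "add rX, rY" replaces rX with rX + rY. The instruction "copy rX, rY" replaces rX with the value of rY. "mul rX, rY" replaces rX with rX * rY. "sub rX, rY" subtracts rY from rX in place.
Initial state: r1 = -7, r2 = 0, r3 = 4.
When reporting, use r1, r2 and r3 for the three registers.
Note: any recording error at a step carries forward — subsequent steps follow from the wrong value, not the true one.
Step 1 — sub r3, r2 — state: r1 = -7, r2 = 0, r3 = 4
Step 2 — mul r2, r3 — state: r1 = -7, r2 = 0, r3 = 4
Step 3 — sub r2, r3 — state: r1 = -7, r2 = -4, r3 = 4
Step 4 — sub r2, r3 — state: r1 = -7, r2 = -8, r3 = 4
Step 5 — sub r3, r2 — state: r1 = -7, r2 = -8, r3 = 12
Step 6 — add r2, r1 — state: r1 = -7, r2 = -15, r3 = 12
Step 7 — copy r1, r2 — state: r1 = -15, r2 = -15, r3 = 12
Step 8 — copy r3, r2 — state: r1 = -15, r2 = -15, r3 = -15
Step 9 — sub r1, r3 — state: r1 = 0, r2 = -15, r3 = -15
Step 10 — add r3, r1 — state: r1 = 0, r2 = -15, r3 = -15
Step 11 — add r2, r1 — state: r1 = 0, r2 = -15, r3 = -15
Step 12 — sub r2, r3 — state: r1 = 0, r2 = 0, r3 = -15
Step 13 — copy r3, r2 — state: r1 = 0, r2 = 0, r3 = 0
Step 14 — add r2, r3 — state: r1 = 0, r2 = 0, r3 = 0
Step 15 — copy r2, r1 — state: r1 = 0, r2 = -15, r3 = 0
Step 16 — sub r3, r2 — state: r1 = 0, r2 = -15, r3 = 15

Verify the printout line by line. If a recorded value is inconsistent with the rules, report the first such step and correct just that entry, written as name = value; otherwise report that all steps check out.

step 15, r2 = 0

Recomputing the run from the initial state:
step 1: r1 = -7, r2 = 0, r3 = 4
step 2: r1 = -7, r2 = 0, r3 = 4
step 3: r1 = -7, r2 = -4, r3 = 4
step 4: r1 = -7, r2 = -8, r3 = 4
step 5: r1 = -7, r2 = -8, r3 = 12
step 6: r1 = -7, r2 = -15, r3 = 12
step 7: r1 = -15, r2 = -15, r3 = 12
step 8: r1 = -15, r2 = -15, r3 = -15
step 9: r1 = 0, r2 = -15, r3 = -15
step 10: r1 = 0, r2 = -15, r3 = -15
step 11: r1 = 0, r2 = -15, r3 = -15
step 12: r1 = 0, r2 = 0, r3 = -15
step 13: r1 = 0, r2 = 0, r3 = 0
step 14: r1 = 0, r2 = 0, r3 = 0
step 15: r1 = 0, r2 = 0, r3 = 0
step 16: r1 = 0, r2 = 0, r3 = 0
The first disagreement with the printout is at step 15, where the value should be r2 = 0.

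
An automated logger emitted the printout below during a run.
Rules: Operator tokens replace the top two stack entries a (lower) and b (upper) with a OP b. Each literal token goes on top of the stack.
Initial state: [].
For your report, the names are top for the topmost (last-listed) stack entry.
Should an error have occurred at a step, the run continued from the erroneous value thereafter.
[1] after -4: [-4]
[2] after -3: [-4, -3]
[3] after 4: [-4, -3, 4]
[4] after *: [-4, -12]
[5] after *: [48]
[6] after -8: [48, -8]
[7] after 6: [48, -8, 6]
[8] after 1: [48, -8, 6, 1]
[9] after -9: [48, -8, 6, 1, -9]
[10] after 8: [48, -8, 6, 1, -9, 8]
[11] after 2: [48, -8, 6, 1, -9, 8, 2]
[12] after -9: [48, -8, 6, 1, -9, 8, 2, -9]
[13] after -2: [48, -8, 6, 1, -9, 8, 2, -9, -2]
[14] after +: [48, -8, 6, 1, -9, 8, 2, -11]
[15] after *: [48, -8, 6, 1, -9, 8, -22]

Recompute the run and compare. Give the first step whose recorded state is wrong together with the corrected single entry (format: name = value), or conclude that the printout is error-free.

Step 1: push -4: top = -4 — matches.
Step 2: push -3: top = -3 — verified.
Step 3: push 4: top = 4 — consistent with the printout.
Step 4: -3 * 4 = -12 — consistent with the printout.
Step 5: -4 * -12 = 48 — verified.
Step 6: push -8: top = -8 — same as recorded.
Step 7: push 6: top = 6 — in agreement.
Step 8: push 1: top = 1 — in agreement.
Step 9: push -9: top = -9 — consistent with the printout.
Step 10: push 8: top = 8 — verified.
Step 11: push 2: top = 2 — verified.
Step 12: push -9: top = -9 — in agreement.
Step 13: push -2: top = -2 — verified.
Step 14: -9 + -2 = -11 — no discrepancy.
Step 15: 2 * -11 = -22 — verified.
No step deviates from the rules.

no error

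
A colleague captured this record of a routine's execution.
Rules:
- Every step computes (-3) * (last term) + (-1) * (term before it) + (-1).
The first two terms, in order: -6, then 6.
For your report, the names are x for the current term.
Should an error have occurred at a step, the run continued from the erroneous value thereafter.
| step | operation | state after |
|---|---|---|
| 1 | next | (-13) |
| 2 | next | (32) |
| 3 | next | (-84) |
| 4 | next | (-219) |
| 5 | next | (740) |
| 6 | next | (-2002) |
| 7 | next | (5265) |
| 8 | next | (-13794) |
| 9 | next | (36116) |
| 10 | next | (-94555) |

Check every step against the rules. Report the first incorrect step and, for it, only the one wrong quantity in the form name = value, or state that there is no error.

step 4, x = 219

Step 1: x = -3*(6) + (-1)*(-6) + (-1) = -13 — checks out.
Step 2: x = -3*(-13) + (-1)*(6) + (-1) = 32 — matches.
Step 3: x = -3*(32) + (-1)*(-13) + (-1) = -84 — confirmed correct.
Step 4: x = -3*(-84) + (-1)*(32) + (-1) = 219 — the entry is off here.
That makes step 4 the first incorrect line — x = 219 is what it should show.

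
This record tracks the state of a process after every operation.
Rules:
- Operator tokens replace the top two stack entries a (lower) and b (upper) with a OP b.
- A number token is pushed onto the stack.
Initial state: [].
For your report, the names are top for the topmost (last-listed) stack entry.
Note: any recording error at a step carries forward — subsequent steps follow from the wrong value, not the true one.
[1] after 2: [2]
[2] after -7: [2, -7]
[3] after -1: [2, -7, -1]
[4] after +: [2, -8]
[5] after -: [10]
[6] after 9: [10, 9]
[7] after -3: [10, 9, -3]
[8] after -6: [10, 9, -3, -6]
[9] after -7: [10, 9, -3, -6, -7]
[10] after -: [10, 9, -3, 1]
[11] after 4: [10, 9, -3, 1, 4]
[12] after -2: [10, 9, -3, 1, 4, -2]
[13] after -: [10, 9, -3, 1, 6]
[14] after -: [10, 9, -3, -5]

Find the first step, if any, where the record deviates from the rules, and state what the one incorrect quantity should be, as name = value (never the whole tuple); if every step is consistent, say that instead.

Step 1: push 2: top = 2 — agrees with the record.
Step 2: push -7: top = -7 — matches.
Step 3: push -1: top = -1 — consistent with the record.
Step 4: -7 + -1 = -8 — agrees with the record.
Step 5: 2 - -8 = 10 — matches.
Step 6: push 9: top = 9 — same as recorded.
Step 7: push -3: top = -3 — no discrepancy.
Step 8: push -6: top = -6 — verified.
Step 9: push -7: top = -7 — no discrepancy.
Step 10: -6 - -7 = 1 — confirmed correct.
Step 11: push 4: top = 4 — confirmed correct.
Step 12: push -2: top = -2 — in agreement.
Step 13: 4 - -2 = 6 — in agreement.
Step 14: 1 - 6 = -5 — checks out.
The recomputation confirms every line.

no error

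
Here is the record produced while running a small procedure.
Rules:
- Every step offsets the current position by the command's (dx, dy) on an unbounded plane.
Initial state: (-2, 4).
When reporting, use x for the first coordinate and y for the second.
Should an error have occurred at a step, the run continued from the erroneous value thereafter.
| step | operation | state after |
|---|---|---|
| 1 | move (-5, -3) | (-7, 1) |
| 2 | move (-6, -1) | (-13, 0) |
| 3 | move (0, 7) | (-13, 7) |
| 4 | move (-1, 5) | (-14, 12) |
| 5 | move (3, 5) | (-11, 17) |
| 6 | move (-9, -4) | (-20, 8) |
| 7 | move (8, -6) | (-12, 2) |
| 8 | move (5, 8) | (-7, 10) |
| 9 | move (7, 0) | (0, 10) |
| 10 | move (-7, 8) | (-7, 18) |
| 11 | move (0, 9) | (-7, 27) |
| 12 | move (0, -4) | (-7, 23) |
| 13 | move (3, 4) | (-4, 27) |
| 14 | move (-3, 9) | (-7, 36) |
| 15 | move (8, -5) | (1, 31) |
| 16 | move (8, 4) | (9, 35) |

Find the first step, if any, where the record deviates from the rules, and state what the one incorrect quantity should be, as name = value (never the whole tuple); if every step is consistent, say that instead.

step 6, y = 13

step 1: x = -2 + (-5) = -7, y = 4 + (-3) = 1 -> no discrepancy
step 2: x = -7 + (-6) = -13, y = 1 + (-1) = 0 -> confirmed correct
step 3: x = -13 + (0) = -13, y = 0 + (7) = 7 -> checks out
step 4: x = -13 + (-1) = -14, y = 7 + (5) = 12 -> consistent with the record
step 5: x = -14 + (3) = -11, y = 12 + (5) = 17 -> confirmed correct
step 6: x = -11 + (-9) = -20, y = 17 + (-4) = 13 -> a discrepancy with the record
So the first discrepancy is step 6, where the right value is y = 13.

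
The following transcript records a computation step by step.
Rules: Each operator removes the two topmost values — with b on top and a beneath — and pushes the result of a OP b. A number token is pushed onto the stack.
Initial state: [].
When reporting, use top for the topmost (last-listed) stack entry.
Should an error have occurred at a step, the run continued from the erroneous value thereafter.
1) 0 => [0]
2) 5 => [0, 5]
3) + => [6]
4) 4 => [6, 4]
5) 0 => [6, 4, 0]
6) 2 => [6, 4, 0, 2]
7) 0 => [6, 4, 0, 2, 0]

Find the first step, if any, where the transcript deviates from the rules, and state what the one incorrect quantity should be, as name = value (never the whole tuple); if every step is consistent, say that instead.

step 3, top = 5

step 1: push 0: top = 0 -> checks out
step 2: push 5: top = 5 -> in agreement
step 3: 0 + 5 = 5 -> not what was recorded
First incorrect step: 3; the correct value is top = 5.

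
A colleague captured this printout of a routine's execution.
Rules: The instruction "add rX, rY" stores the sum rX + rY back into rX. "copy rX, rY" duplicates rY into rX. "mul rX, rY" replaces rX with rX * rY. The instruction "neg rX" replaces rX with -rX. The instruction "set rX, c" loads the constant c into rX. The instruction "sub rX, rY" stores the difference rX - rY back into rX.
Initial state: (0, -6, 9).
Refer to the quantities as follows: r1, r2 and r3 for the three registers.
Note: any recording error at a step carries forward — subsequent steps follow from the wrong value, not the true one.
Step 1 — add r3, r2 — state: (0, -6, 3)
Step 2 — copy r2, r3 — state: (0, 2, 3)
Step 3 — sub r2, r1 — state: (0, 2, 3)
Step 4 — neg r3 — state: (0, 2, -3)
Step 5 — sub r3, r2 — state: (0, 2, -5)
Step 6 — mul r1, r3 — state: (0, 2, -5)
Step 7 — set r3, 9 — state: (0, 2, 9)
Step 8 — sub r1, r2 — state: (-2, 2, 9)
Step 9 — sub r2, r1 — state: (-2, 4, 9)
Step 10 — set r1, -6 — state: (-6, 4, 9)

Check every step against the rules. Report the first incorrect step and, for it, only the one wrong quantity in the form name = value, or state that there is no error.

step 1: r3 = 9 + -6 = 3 -> confirmed correct
step 2: r2 = 3 -> the printout has a different value
First incorrect step: 2; the correct value is r2 = 3.

step 2, r2 = 3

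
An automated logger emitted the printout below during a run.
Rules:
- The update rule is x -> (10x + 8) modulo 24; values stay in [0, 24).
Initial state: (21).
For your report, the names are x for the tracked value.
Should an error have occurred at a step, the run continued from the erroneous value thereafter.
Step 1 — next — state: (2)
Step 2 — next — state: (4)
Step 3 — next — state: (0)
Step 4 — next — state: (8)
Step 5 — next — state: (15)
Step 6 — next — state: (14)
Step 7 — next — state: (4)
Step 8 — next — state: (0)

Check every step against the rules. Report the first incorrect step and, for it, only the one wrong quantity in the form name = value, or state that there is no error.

step 5, x = 16

Step 1: x = (10*21 + 8) mod 24 = 2 — exactly as logged.
Step 2: x = (10*2 + 8) mod 24 = 4 — in agreement.
Step 3: x = (10*4 + 8) mod 24 = 0 — checks out.
Step 4: x = (10*0 + 8) mod 24 = 8 — consistent with the printout.
Step 5: x = (10*8 + 8) mod 24 = 16 — this is not what the printout shows.
First incorrect step: 5; the correct value is x = 16.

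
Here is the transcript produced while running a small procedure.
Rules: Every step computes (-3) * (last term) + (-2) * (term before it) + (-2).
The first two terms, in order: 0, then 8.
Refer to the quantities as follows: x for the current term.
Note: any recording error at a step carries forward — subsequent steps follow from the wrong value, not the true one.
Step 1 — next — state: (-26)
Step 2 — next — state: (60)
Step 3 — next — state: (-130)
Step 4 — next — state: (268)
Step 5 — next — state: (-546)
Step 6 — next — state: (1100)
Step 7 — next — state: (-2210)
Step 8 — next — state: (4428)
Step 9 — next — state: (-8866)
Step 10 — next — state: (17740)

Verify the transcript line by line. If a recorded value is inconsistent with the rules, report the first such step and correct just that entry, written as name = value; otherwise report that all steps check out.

no error

Step 1: x = -3*(8) + (-2)*(0) + (-2) = -26 — consistent with the transcript.
Step 2: x = -3*(-26) + (-2)*(8) + (-2) = 60 — checks out.
Step 3: x = -3*(60) + (-2)*(-26) + (-2) = -130 — confirmed correct.
Step 4: x = -3*(-130) + (-2)*(60) + (-2) = 268 — checks out.
Step 5: x = -3*(268) + (-2)*(-130) + (-2) = -546 — verified.
Step 6: x = -3*(-546) + (-2)*(268) + (-2) = 1100 — same as recorded.
Step 7: x = -3*(1100) + (-2)*(-546) + (-2) = -2210 — same as recorded.
Step 8: x = -3*(-2210) + (-2)*(1100) + (-2) = 4428 — in agreement.
Step 9: x = -3*(4428) + (-2)*(-2210) + (-2) = -8866 — exactly as logged.
Step 10: x = -3*(-8866) + (-2)*(4428) + (-2) = 17740 — exactly as logged.
Nothing is out of place; the run is error-free.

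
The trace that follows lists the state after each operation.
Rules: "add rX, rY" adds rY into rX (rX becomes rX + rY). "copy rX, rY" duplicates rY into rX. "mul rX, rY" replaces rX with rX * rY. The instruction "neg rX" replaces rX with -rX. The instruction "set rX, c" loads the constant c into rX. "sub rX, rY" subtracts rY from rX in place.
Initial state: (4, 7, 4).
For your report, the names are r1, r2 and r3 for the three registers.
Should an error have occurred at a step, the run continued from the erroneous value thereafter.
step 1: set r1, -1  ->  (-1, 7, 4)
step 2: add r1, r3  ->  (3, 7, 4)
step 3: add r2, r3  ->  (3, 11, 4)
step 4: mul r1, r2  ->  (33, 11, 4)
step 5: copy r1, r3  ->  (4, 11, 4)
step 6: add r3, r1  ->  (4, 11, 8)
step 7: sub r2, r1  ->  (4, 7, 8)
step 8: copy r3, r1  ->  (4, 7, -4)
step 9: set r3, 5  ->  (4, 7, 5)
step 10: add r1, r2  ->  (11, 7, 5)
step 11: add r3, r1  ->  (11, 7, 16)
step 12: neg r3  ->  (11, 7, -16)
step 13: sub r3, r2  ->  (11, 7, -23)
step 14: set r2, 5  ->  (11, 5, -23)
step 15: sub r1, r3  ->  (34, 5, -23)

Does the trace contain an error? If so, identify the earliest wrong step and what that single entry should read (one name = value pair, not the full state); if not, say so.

step 1: r1 = -1 -> exactly as logged
step 2: r1 = -1 + 4 = 3 -> in agreement
step 3: r2 = 7 + 4 = 11 -> in agreement
step 4: r1 = 3 * 11 = 33 -> same as recorded
step 5: r1 = 4 -> no discrepancy
step 6: r3 = 4 + 4 = 8 -> consistent with the trace
step 7: r2 = 11 - 4 = 7 -> verified
step 8: r3 = 4 -> this is not what the trace shows
Step 8 is the first one off; corrected, r3 = 4.

step 8, r3 = 4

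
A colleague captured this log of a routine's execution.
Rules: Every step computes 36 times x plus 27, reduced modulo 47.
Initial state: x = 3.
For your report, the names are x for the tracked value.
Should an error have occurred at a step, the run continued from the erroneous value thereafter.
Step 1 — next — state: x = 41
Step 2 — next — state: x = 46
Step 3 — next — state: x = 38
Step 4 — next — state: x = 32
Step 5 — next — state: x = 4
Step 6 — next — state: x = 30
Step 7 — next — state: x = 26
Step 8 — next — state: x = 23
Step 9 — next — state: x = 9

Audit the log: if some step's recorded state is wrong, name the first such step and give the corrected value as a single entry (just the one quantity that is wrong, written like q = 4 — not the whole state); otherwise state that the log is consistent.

Recomputing the run from the initial state:
step 1: x = 41
step 2: x = 46
step 3: x = 38
step 4: x = 32
step 5: x = 4
step 6: x = 30
step 7: x = 26
step 8: x = 23
step 9: x = 9
This matches the log at every step.

no error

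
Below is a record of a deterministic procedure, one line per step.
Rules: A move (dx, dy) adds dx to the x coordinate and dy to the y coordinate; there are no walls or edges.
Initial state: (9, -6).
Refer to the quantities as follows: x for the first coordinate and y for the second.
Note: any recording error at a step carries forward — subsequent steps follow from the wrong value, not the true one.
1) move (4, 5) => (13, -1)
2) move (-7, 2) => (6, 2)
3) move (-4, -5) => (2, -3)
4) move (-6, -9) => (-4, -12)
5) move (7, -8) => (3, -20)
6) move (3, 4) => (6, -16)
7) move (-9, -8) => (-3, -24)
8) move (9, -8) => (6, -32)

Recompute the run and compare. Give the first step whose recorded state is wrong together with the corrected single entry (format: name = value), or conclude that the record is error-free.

step 2, y = 1

Recomputing the run from the initial state:
step 1: x = 13, y = -1
step 2: x = 6, y = 1
step 3: x = 2, y = -4
step 4: x = -4, y = -13
step 5: x = 3, y = -21
step 6: x = 6, y = -17
step 7: x = -3, y = -25
step 8: x = 6, y = -33
The first disagreement with the record is at step 2, where the value should be y = 1.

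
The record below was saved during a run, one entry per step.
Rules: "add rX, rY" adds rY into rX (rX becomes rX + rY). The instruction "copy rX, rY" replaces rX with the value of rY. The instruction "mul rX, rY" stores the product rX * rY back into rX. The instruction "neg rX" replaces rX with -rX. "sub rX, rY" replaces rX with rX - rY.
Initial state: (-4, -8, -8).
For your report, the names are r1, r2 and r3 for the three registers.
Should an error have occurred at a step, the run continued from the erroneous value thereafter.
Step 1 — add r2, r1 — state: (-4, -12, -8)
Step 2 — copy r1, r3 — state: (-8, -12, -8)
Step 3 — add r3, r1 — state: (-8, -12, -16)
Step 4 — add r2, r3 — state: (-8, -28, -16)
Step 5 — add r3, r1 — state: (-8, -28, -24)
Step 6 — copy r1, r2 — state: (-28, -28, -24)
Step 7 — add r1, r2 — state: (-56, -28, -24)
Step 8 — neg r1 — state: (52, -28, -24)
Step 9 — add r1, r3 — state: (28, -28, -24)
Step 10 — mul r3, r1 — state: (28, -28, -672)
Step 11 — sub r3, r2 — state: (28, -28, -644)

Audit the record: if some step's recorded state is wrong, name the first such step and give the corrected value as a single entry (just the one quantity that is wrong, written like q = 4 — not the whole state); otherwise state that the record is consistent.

Step 1: r2 = -8 + -4 = -12 — exactly as logged.
Step 2: r1 = -8 — same as recorded.
Step 3: r3 = -8 + -8 = -16 — checks out.
Step 4: r2 = -12 + -16 = -28 — verified.
Step 5: r3 = -16 + -8 = -24 — consistent with the record.
Step 6: r1 = -28 — matches.
Step 7: r1 = -28 + -28 = -56 — confirmed correct.
Step 8: r1 = -(-56) = 56 — first mismatch against the record.
Conclusion: step 8 carries the first error; the entry should be r1 = 56.

step 8, r1 = 56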